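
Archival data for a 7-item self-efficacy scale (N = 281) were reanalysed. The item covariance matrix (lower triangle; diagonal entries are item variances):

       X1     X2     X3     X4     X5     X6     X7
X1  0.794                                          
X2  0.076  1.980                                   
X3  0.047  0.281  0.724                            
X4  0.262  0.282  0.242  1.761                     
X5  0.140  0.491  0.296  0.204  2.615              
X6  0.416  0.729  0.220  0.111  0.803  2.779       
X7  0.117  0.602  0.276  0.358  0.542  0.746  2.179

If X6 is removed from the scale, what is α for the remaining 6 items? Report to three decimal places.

α = 0.547

Remaining items: X1, X2, X3, X4, X5, X7 (k = 6).
ΣVar(i) = 0.794 + 1.980 + 0.724 + 1.761 + 2.615 + 2.179 = 10.053
total variance = 10.053 + 2 × 4.216 = 18.485
α (item deleted) = (6/5)·(1 − 10.053/18.485) = 0.547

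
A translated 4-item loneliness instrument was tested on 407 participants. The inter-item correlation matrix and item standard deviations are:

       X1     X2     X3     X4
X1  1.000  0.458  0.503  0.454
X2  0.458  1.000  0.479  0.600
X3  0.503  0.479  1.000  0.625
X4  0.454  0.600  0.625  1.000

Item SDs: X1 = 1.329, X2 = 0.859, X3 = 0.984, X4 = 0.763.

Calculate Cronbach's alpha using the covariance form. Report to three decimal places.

Cronbach's alpha = 0.786

Σσ²ᵢ = 1.329² + 0.859² + 0.984² + 0.763² = 4.0545
Covariances σ_ij = r_ij · s_i · s_j:
  σ(X1,X2) = 0.458 × 1.329 × 0.859 = 0.5229
  σ(X1,X3) = 0.503 × 1.329 × 0.984 = 0.6578
  σ(X1,X4) = 0.454 × 1.329 × 0.763 = 0.4604
  σ(X2,X3) = 0.479 × 0.859 × 0.984 = 0.4049
  σ(X2,X4) = 0.600 × 0.859 × 0.763 = 0.3933
  σ(X3,X4) = 0.625 × 0.984 × 0.763 = 0.4692
σ²_T = Σσ²ᵢ + 2·Σσ_ij = 4.0545 + 2 × 2.9085 = 9.8715
α = (4/3)·(1 − 4.0545/9.8715) = 0.786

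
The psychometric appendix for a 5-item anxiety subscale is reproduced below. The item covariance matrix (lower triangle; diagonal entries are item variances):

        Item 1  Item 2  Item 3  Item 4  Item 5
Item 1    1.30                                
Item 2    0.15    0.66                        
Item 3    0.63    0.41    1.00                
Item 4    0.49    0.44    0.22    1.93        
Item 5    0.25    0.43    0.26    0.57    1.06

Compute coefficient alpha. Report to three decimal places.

sum of item variances = 1.30 + 0.66 + 1.00 + 1.93 + 1.06 = 5.95
Sum of off-diagonal covariances = 3.85
σ²_total = 5.95 + 2 × 3.85 = 13.65
α = (k/(k−1))·(1 − sum of item variances/σ²_total) = (5/4)·(1 − 5.95/13.65) = 0.705

coefficient alpha = 0.705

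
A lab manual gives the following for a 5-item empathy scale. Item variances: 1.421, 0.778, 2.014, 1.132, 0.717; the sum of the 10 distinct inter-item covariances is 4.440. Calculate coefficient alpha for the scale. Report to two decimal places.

Σσ²ᵢ = 1.421 + 0.778 + 2.014 + 1.132 + 0.717 = 6.062
Sum of distinct covariances = 4.440
Var(T) = Σσ²ᵢ + 2·Σcov = 6.062 + 2 × 4.440 = 14.942
α = (5/4)·(1 − 6.062/14.942) = 0.74

coefficient alpha = 0.74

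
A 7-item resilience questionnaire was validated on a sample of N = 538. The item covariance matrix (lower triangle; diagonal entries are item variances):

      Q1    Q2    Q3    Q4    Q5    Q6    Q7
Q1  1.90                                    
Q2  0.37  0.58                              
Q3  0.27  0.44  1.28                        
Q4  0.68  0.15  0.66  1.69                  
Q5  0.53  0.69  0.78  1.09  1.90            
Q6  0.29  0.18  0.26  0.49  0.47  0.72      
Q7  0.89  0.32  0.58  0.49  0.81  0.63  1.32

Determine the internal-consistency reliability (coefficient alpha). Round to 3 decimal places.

sum of item variances = 1.90 + 0.58 + 1.28 + 1.69 + 1.90 + 0.72 + 1.32 = 9.39
Sum of off-diagonal covariances = 11.07
σ²_total = 9.39 + 2 × 11.07 = 31.53
α = (k/(k−1))·(1 − sum of item variances/σ²_total) = (7/6)·(1 − 9.39/31.53) = 0.819

coefficient alpha = 0.819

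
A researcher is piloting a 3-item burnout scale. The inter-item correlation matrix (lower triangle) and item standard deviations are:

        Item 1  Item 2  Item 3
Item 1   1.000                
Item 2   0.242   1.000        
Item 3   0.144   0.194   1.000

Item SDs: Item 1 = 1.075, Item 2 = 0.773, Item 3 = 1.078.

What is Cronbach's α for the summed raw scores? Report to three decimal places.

Cronbach's α = 0.400

Σσ²ᵢ = 1.075² + 0.773² + 1.078² = 2.9152
Covariances σ_ij = r_ij · s_i · s_j:
  σ(Item 1,Item 2) = 0.242 × 1.075 × 0.773 = 0.2011
  σ(Item 1,Item 3) = 0.144 × 1.075 × 1.078 = 0.1669
  σ(Item 2,Item 3) = 0.194 × 0.773 × 1.078 = 0.1617
σ²_T = Σσ²ᵢ + 2·Σσ_ij = 2.9152 + 2 × 0.5297 = 3.9746
α = (3/2)·(1 − 2.9152/3.9746) = 0.400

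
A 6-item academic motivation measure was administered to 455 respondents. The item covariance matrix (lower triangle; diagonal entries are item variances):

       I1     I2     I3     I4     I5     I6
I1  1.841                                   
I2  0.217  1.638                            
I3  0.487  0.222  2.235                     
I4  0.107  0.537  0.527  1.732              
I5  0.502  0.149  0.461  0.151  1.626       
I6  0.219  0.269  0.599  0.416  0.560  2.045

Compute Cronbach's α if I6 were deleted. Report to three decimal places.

Remaining items: I1, I2, I3, I4, I5 (k = 5).
Σσ²ᵢ = 1.841 + 1.638 + 2.235 + 1.732 + 1.626 = 9.072
Var(T) = 9.072 + 2 × 3.360 = 15.792
α (item deleted) = (5/4)·(1 − 9.072/15.792) = 0.532

α = 0.532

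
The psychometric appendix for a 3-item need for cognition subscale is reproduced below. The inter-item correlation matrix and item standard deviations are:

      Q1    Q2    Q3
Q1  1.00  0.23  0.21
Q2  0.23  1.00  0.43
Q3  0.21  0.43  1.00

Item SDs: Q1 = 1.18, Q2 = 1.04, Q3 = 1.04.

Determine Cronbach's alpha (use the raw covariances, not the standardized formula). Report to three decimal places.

Cronbach's alpha = 0.542

Σσ²ᵢ = 1.18² + 1.04² + 1.04² = 3.5556
Covariances σ_ij = r_ij · s_i · s_j:
  σ(Q1,Q2) = 0.23 × 1.18 × 1.04 = 0.2823
  σ(Q1,Q3) = 0.21 × 1.18 × 1.04 = 0.2577
  σ(Q2,Q3) = 0.43 × 1.04 × 1.04 = 0.4651
σ²_T = Σσ²ᵢ + 2·Σσ_ij = 3.5556 + 2 × 1.0051 = 5.5658
α = (3/2)·(1 − 3.5556/5.5658) = 0.542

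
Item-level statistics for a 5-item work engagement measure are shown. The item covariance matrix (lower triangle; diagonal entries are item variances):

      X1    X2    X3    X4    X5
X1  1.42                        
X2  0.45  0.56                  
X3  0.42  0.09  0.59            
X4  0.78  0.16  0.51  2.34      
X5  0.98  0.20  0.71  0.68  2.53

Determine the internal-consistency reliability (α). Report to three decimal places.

α = 0.716

Σσ²ᵢ = 1.42 + 0.56 + 0.59 + 2.34 + 2.53 = 7.44
Σ_{i<j} σ_ij = 4.98
σ²_T = 7.44 + 2 × 4.98 = 17.40
α = (k/(k−1))·(1 − Σσ²ᵢ/σ²_T) = (5/4)·(1 − 7.44/17.40) = 0.716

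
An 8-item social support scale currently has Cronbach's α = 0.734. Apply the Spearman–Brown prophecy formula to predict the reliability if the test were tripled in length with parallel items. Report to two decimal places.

predicted reliability = 0.89

Length factor m = 3
α' = m·α / (1 + (m−1)·α)
   = 3 × 0.734 / (1 + (3 − 1) × 0.734)
   = 2.2020 / 2.4680 = 0.89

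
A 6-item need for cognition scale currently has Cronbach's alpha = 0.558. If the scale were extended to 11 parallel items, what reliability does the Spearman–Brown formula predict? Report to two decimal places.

predicted reliability = 0.70

Length factor m = 11/6 = 1.8333
α' = m·α / (1 + (m−1)·α)
   = 11/6 × 0.558 / (1 + (11/6 − 1) × 0.558)
   = 1.0230 / 1.4650 = 0.70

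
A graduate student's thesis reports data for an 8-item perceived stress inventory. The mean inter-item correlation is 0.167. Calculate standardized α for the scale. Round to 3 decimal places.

standardized α = 0.616

Standardized α = k·r̄ / (1 + (k−1)·r̄) = 8 × 0.167 / (1 + 7 × 0.167)
  = 1.3360 / 2.1690 = 0.616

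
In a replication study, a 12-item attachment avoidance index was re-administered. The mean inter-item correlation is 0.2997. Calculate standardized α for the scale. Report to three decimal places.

α = 0.837

Standardized α = k·r̄ / (1 + (k−1)·r̄) = 12 × 0.2997 / (1 + 11 × 0.2997)
  = 3.5964 / 4.2967 = 0.837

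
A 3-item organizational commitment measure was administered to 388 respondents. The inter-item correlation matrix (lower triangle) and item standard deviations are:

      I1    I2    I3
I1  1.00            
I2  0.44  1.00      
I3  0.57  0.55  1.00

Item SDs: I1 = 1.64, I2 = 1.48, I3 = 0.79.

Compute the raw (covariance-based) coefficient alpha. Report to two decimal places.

coefficient alpha = 0.71

Σσ²ᵢ = 1.64² + 1.48² + 0.79² = 5.5041
Covariances σ_ij = r_ij · s_i · s_j:
  σ(I1,I2) = 0.44 × 1.64 × 1.48 = 1.0680
  σ(I1,I3) = 0.57 × 1.64 × 0.79 = 0.7385
  σ(I2,I3) = 0.55 × 1.48 × 0.79 = 0.6431
σ²_T = Σσ²ᵢ + 2·Σσ_ij = 5.5041 + 2 × 2.4496 = 10.4033
α = (3/2)·(1 − 5.5041/10.4033) = 0.71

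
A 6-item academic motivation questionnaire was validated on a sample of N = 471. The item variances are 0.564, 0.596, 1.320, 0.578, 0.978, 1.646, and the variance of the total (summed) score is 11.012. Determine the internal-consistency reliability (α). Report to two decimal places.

α = 0.58

Σσ²ᵢ = 0.564 + 0.596 + 1.320 + 0.578 + 0.978 + 1.646 = 5.682
α = (k/(k−1))·(1 − Σσ²ᵢ/Var(T)) = (6/5)·(1 − 5.682/11.012) = 0.58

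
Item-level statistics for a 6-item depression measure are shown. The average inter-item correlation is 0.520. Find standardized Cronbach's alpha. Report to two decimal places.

standardized Cronbach's alpha = 0.87

Standardized α = k·r̄ / (1 + (k−1)·r̄) = 6 × 0.520 / (1 + 5 × 0.520)
  = 3.1200 / 3.6000 = 0.87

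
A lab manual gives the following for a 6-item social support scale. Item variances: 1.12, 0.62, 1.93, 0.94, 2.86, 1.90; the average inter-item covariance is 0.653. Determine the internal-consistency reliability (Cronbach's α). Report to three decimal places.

Cronbach's α = 0.812

ΣVar(i) = 1.12 + 0.62 + 1.93 + 0.94 + 2.86 + 1.90 = 9.37
Sum of the 15 distinct covariances = 15 × 0.653 = 9.795
σ²_T = ΣVar(i) + 2·Σcov = 9.37 + 2 × 9.795 = 28.960
α = (6/5)·(1 − 9.37/28.960) = 0.812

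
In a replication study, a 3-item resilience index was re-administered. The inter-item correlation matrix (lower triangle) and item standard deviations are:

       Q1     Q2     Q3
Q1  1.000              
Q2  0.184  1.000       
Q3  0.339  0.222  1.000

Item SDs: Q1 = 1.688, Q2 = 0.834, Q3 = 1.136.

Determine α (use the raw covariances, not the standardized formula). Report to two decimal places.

Σσ²ᵢ = 1.688² + 0.834² + 1.136² = 4.8354
Covariances σ_ij = r_ij · s_i · s_j:
  σ(Q1,Q2) = 0.184 × 1.688 × 0.834 = 0.2590
  σ(Q1,Q3) = 0.339 × 1.688 × 1.136 = 0.6501
  σ(Q2,Q3) = 0.222 × 0.834 × 1.136 = 0.2103
σ²_T = Σσ²ᵢ + 2·Σσ_ij = 4.8354 + 2 × 1.1194 = 7.0742
α = (3/2)·(1 − 4.8354/7.0742) = 0.47

α = 0.47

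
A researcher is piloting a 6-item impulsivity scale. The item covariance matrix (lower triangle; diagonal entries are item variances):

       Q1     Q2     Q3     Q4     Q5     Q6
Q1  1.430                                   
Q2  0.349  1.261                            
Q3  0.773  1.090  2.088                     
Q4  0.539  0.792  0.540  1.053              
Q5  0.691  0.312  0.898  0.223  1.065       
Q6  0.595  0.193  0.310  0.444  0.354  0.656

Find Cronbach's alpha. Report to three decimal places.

ΣVar(i) = 1.430 + 1.261 + 2.088 + 1.053 + 1.065 + 0.656 = 7.553
Sum of the distinct covariances = 8.103
Var(T) = 7.553 + 2 × 8.103 = 23.759
α = (k/(k−1))·(1 − ΣVar(i)/Var(T)) = (6/5)·(1 − 7.553/23.759) = 0.819

Cronbach's alpha = 0.819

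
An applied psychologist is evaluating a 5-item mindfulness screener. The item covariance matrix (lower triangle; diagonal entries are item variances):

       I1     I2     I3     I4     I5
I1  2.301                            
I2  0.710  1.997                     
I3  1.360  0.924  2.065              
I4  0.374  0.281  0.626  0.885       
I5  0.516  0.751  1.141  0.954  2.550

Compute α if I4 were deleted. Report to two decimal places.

Remaining items: I1, I2, I3, I5 (k = 4).
sum of item variances = 2.301 + 1.997 + 2.065 + 2.550 = 8.913
total variance = 8.913 + 2 × 5.402 = 19.717
α (item deleted) = (4/3)·(1 − 8.913/19.717) = 0.73

α = 0.73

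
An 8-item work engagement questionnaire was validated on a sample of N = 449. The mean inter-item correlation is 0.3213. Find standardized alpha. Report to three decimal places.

standardized alpha = 0.791

Standardized α = k·r̄ / (1 + (k−1)·r̄) = 8 × 0.3213 / (1 + 7 × 0.3213)
  = 2.5704 / 3.2491 = 0.791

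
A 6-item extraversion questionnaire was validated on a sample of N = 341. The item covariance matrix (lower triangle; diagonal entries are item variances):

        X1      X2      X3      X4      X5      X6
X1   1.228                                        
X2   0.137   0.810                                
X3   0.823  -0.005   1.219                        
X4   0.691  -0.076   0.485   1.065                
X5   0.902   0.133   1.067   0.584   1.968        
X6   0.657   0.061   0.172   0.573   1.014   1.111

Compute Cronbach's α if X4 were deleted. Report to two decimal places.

Cronbach's α = 0.76

Remaining items: X1, X2, X3, X5, X6 (k = 5).
ΣVar(i) = 1.228 + 0.810 + 1.219 + 1.968 + 1.111 = 6.336
σ²_T = 6.336 + 2 × 4.961 = 16.258
α (item deleted) = (5/4)·(1 − 6.336/16.258) = 0.76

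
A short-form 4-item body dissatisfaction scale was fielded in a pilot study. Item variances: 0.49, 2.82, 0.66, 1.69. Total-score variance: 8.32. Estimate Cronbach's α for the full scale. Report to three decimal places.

Σσᵢ² = 0.49 + 2.82 + 0.66 + 1.69 = 5.66
α = (k/(k−1))·(1 − Σσᵢ²/total variance) = (4/3)·(1 − 5.66/8.32) = 0.426

α = 0.426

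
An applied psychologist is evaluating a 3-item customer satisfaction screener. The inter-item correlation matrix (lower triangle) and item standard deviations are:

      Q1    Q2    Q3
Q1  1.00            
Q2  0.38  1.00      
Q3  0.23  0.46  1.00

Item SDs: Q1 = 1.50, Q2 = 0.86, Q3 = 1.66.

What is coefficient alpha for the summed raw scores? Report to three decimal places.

Σσ²ᵢ = 1.50² + 0.86² + 1.66² = 5.7452
Covariances σ_ij = r_ij · s_i · s_j:
  σ(Q1,Q2) = 0.38 × 1.50 × 0.86 = 0.4902
  σ(Q1,Q3) = 0.23 × 1.50 × 1.66 = 0.5727
  σ(Q2,Q3) = 0.46 × 0.86 × 1.66 = 0.6567
σ²_T = Σσ²ᵢ + 2·Σσ_ij = 5.7452 + 2 × 1.7196 = 9.1844
α = (3/2)·(1 − 5.7452/9.1844) = 0.562

coefficient alpha = 0.562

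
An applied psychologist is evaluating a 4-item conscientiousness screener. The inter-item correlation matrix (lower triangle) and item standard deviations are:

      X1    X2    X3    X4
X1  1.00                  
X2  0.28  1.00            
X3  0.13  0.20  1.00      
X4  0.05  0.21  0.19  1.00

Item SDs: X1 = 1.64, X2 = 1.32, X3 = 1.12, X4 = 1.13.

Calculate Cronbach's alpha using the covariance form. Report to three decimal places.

Σσ²ᵢ = 1.64² + 1.32² + 1.12² + 1.13² = 6.9633
Covariances σ_ij = r_ij · s_i · s_j:
  σ(X1,X2) = 0.28 × 1.64 × 1.32 = 0.6061
  σ(X1,X3) = 0.13 × 1.64 × 1.12 = 0.2388
  σ(X1,X4) = 0.05 × 1.64 × 1.13 = 0.0927
  σ(X2,X3) = 0.20 × 1.32 × 1.12 = 0.2957
  σ(X2,X4) = 0.21 × 1.32 × 1.13 = 0.3132
  σ(X3,X4) = 0.19 × 1.12 × 1.13 = 0.2405
σ²_T = Σσ²ᵢ + 2·Σσ_ij = 6.9633 + 2 × 1.7870 = 10.5373
α = (4/3)·(1 − 6.9633/10.5373) = 0.452

Cronbach's alpha = 0.452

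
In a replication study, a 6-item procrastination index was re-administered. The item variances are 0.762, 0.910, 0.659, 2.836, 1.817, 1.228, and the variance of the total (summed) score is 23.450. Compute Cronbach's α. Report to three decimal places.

Σσ²ᵢ = 0.762 + 0.910 + 0.659 + 2.836 + 1.817 + 1.228 = 8.212
α = (k/(k−1))·(1 − Σσ²ᵢ/Var(T)) = (6/5)·(1 − 8.212/23.450) = 0.780

Cronbach's α = 0.780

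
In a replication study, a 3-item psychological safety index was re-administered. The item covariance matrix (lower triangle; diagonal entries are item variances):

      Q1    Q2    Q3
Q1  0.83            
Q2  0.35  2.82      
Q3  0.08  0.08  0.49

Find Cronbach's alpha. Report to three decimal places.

sum of item variances = 0.83 + 2.82 + 0.49 = 4.14
Σ_{i<j} σ_ij = 0.51
σ²_T = 4.14 + 2 × 0.51 = 5.16
α = (k/(k−1))·(1 − sum of item variances/σ²_T) = (3/2)·(1 − 4.14/5.16) = 0.297

Cronbach's alpha = 0.297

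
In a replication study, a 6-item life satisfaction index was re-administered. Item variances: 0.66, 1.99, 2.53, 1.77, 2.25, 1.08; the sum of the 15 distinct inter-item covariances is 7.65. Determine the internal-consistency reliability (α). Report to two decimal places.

α = 0.72

Σσᵢ² = 0.66 + 1.99 + 2.53 + 1.77 + 2.25 + 1.08 = 10.28
Sum of distinct covariances = 7.65
total variance = Σσᵢ² + 2·Σcov = 10.28 + 2 × 7.65 = 25.58
α = (6/5)·(1 − 10.28/25.58) = 0.72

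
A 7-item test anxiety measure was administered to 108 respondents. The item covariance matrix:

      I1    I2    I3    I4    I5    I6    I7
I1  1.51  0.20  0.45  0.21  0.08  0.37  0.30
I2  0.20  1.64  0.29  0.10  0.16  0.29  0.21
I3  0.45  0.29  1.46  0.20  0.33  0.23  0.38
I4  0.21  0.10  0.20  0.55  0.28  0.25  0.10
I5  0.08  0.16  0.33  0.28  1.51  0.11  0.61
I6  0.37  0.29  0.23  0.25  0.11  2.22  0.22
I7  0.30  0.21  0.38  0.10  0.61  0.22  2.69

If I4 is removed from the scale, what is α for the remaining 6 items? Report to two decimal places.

Remaining items: I1, I2, I3, I5, I6, I7 (k = 6).
Σσᵢ² = 1.51 + 1.64 + 1.46 + 1.51 + 2.22 + 2.69 = 11.03
total variance = 11.03 + 2 × 4.23 = 19.49
α (item deleted) = (6/5)·(1 − 11.03/19.49) = 0.52

α = 0.52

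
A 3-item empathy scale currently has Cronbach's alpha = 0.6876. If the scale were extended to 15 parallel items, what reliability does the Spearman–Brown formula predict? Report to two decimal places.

predicted reliability = 0.92

Length factor m = 15/3 = 5.0000
α' = m·α / (1 + (m−1)·α)
   = 15/3 × 0.6876 / (1 + (15/3 − 1) × 0.6876)
   = 3.4380 / 3.7504 = 0.92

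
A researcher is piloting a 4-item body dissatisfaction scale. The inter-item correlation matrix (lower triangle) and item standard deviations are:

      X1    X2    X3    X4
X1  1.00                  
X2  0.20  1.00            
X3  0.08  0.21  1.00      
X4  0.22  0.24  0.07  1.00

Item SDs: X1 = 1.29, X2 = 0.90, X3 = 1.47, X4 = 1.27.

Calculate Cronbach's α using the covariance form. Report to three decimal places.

Σσ²ᵢ = 1.29² + 0.90² + 1.47² + 1.27² = 6.2479
Covariances σ_ij = r_ij · s_i · s_j:
  σ(X1,X2) = 0.20 × 1.29 × 0.90 = 0.2322
  σ(X1,X3) = 0.08 × 1.29 × 1.47 = 0.1517
  σ(X1,X4) = 0.22 × 1.29 × 1.27 = 0.3604
  σ(X2,X3) = 0.21 × 0.90 × 1.47 = 0.2778
  σ(X2,X4) = 0.24 × 0.90 × 1.27 = 0.2743
  σ(X3,X4) = 0.07 × 1.47 × 1.27 = 0.1307
σ²_T = Σσ²ᵢ + 2·Σσ_ij = 6.2479 + 2 × 1.4271 = 9.1021
α = (4/3)·(1 − 6.2479/9.1021) = 0.418

α = 0.418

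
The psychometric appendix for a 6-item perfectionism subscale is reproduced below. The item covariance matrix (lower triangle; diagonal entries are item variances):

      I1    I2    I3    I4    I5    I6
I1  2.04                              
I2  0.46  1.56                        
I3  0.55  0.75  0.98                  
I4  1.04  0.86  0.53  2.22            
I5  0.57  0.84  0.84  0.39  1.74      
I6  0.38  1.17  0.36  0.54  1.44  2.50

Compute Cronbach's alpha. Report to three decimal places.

α = 0.792

sum of item variances = 2.04 + 1.56 + 0.98 + 2.22 + 1.74 + 2.50 = 11.04
Sum of the distinct covariances = 10.72
σ²_T = 11.04 + 2 × 10.72 = 32.48
α = (k/(k−1))·(1 − sum of item variances/σ²_T) = (6/5)·(1 − 11.04/32.48) = 0.792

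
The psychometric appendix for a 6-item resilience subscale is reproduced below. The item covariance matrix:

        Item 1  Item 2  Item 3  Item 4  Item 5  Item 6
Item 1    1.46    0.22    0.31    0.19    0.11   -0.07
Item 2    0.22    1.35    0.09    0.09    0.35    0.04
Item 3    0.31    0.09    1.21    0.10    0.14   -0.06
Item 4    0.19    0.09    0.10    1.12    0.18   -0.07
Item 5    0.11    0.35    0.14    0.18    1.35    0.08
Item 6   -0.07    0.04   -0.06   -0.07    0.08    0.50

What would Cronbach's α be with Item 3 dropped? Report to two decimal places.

Remaining items: Item 1, Item 2, Item 4, Item 5, Item 6 (k = 5).
Σσᵢ² = 1.46 + 1.35 + 1.12 + 1.35 + 0.50 = 5.78
total variance = 5.78 + 2 × 1.12 = 8.02
α (item deleted) = (5/4)·(1 − 5.78/8.02) = 0.35

α = 0.35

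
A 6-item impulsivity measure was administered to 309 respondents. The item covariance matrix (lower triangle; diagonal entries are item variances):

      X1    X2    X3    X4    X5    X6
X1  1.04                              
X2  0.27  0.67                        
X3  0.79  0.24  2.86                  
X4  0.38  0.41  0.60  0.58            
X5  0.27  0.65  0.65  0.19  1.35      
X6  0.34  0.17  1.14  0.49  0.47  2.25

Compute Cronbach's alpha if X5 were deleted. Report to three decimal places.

Remaining items: X1, X2, X3, X4, X6 (k = 5).
Σσ²ᵢ = 1.04 + 0.67 + 2.86 + 0.58 + 2.25 = 7.40
Var(T) = 7.40 + 2 × 4.83 = 17.06
α (item deleted) = (5/4)·(1 − 7.40/17.06) = 0.708

α = 0.708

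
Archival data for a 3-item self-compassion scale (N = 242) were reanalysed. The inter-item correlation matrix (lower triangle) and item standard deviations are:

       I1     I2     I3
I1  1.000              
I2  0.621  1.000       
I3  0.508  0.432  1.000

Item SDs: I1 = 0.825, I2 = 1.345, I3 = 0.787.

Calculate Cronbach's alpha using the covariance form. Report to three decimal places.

α = 0.731

Σσ²ᵢ = 0.825² + 1.345² + 0.787² = 3.1090
Covariances σ_ij = r_ij · s_i · s_j:
  σ(I1,I2) = 0.621 × 0.825 × 1.345 = 0.6891
  σ(I1,I3) = 0.508 × 0.825 × 0.787 = 0.3298
  σ(I2,I3) = 0.432 × 1.345 × 0.787 = 0.4573
σ²_T = Σσ²ᵢ + 2·Σσ_ij = 3.1090 + 2 × 1.4762 = 6.0614
α = (3/2)·(1 − 3.1090/6.0614) = 0.731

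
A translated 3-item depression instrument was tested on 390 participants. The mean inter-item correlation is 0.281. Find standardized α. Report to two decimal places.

Standardized α = k·r̄ / (1 + (k−1)·r̄) = 3 × 0.281 / (1 + 2 × 0.281)
  = 0.8430 / 1.5620 = 0.54

standardized α = 0.54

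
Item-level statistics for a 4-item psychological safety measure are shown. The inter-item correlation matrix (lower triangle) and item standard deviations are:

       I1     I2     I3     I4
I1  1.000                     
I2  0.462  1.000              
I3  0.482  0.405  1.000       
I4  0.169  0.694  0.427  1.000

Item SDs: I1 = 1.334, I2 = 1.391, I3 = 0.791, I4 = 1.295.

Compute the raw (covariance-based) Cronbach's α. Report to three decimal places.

Cronbach's α = 0.743

Σσ²ᵢ = 1.334² + 1.391² + 0.791² + 1.295² = 6.0171
Covariances σ_ij = r_ij · s_i · s_j:
  σ(I1,I2) = 0.462 × 1.334 × 1.391 = 0.8573
  σ(I1,I3) = 0.482 × 1.334 × 0.791 = 0.5086
  σ(I1,I4) = 0.169 × 1.334 × 1.295 = 0.2920
  σ(I2,I3) = 0.405 × 1.391 × 0.791 = 0.4456
  σ(I2,I4) = 0.694 × 1.391 × 1.295 = 1.2501
  σ(I3,I4) = 0.427 × 0.791 × 1.295 = 0.4374
σ²_T = Σσ²ᵢ + 2·Σσ_ij = 6.0171 + 2 × 3.7910 = 13.5991
α = (4/3)·(1 − 6.0171/13.5991) = 0.743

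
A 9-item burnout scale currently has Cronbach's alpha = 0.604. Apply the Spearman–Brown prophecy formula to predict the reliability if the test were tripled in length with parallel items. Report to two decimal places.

predicted reliability = 0.82

Length factor m = 3
α' = m·α / (1 + (m−1)·α)
   = 3 × 0.604 / (1 + (3 − 1) × 0.604)
   = 1.8120 / 2.2080 = 0.82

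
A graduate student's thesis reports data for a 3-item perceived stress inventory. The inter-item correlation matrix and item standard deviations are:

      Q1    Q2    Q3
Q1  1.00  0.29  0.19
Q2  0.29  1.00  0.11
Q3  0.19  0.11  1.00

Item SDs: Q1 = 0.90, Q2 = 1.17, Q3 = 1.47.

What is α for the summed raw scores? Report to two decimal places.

α = 0.38

Σσ²ᵢ = 0.90² + 1.17² + 1.47² = 4.3398
Covariances σ_ij = r_ij · s_i · s_j:
  σ(Q1,Q2) = 0.29 × 0.90 × 1.17 = 0.3054
  σ(Q1,Q3) = 0.19 × 0.90 × 1.47 = 0.2514
  σ(Q2,Q3) = 0.11 × 1.17 × 1.47 = 0.1892
σ²_T = Σσ²ᵢ + 2·Σσ_ij = 4.3398 + 2 × 0.7460 = 5.8318
α = (3/2)·(1 − 4.3398/5.8318) = 0.38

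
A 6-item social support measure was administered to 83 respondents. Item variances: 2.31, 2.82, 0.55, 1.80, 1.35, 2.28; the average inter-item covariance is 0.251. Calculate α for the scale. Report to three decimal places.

α = 0.485

Σσ²ᵢ = 2.31 + 2.82 + 0.55 + 1.80 + 1.35 + 2.28 = 11.11
Sum of the 15 distinct covariances = 15 × 0.251 = 3.765
σ²_total = Σσ²ᵢ + 2·Σcov = 11.11 + 2 × 3.765 = 18.640
α = (6/5)·(1 − 11.11/18.640) = 0.485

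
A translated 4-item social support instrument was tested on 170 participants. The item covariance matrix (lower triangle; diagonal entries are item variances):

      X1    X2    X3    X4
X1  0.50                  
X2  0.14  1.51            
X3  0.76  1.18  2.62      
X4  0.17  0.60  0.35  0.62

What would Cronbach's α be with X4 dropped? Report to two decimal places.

Remaining items: X1, X2, X3 (k = 3).
Σσ²ᵢ = 0.50 + 1.51 + 2.62 = 4.63
total variance = 4.63 + 2 × 2.08 = 8.79
α (item deleted) = (3/2)·(1 − 4.63/8.79) = 0.71

α = 0.71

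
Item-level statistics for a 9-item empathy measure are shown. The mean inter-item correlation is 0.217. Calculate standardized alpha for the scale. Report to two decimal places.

Standardized α = k·r̄ / (1 + (k−1)·r̄) = 9 × 0.217 / (1 + 8 × 0.217)
  = 1.9530 / 2.7360 = 0.71

α = 0.71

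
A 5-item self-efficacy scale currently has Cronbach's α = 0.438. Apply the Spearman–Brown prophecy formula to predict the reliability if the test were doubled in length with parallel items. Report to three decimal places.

predicted reliability = 0.609

Length factor m = 2
α' = m·α / (1 + (m−1)·α)
   = 2 × 0.438 / (1 + (2 − 1) × 0.438)
   = 0.8760 / 1.4380 = 0.609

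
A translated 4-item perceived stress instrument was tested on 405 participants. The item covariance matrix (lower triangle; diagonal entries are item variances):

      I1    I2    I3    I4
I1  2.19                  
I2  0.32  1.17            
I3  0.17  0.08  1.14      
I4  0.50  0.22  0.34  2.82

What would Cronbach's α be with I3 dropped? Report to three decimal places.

Remaining items: I1, I2, I4 (k = 3).
ΣVar(i) = 2.19 + 1.17 + 2.82 = 6.18
σ²_T = 6.18 + 2 × 1.04 = 8.26
α (item deleted) = (3/2)·(1 − 6.18/8.26) = 0.378

α = 0.378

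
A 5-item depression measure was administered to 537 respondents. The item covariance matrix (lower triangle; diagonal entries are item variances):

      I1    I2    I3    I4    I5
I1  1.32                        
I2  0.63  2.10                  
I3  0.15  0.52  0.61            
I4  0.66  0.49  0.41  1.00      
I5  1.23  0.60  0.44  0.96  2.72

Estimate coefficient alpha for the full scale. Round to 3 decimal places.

Σσᵢ² = 1.32 + 2.10 + 0.61 + 1.00 + 2.72 = 7.75
Sum of off-diagonal covariances = 6.09
σ²_total = 7.75 + 2 × 6.09 = 19.93
α = (k/(k−1))·(1 − Σσᵢ²/σ²_total) = (5/4)·(1 − 7.75/19.93) = 0.764

coefficient alpha = 0.764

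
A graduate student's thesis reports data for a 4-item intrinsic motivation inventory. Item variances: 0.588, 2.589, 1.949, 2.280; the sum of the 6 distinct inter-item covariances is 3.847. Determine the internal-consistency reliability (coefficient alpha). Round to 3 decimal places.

ΣVar(i) = 0.588 + 2.589 + 1.949 + 2.280 = 7.406
Sum of distinct covariances = 3.847
Var(T) = ΣVar(i) + 2·Σcov = 7.406 + 2 × 3.847 = 15.100
α = (4/3)·(1 − 7.406/15.100) = 0.679

α = 0.679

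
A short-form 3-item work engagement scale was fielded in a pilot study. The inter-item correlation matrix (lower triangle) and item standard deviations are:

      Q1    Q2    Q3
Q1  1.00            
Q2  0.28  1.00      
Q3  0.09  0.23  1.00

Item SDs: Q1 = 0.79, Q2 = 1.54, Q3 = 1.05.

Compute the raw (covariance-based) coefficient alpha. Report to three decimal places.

Σσ²ᵢ = 0.79² + 1.54² + 1.05² = 4.0982
Covariances σ_ij = r_ij · s_i · s_j:
  σ(Q1,Q2) = 0.28 × 0.79 × 1.54 = 0.3406
  σ(Q1,Q3) = 0.09 × 0.79 × 1.05 = 0.0747
  σ(Q2,Q3) = 0.23 × 1.54 × 1.05 = 0.3719
σ²_T = Σσ²ᵢ + 2·Σσ_ij = 4.0982 + 2 × 0.7872 = 5.6726
α = (3/2)·(1 − 4.0982/5.6726) = 0.416

α = 0.416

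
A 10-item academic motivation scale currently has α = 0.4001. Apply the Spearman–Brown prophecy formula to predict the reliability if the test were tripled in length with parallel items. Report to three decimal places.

predicted reliability = 0.667

Length factor m = 3
α' = m·α / (1 + (m−1)·α)
   = 3 × 0.4001 / (1 + (3 − 1) × 0.4001)
   = 1.2003 / 1.8002 = 0.667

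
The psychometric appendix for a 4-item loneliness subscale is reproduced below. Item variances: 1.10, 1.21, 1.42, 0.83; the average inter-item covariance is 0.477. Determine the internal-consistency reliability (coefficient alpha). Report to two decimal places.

coefficient alpha = 0.74

ΣVar(i) = 1.10 + 1.21 + 1.42 + 0.83 = 4.56
Sum of the 6 distinct covariances = 6 × 0.477 = 2.862
total variance = ΣVar(i) + 2·Σcov = 4.56 + 2 × 2.862 = 10.284
α = (4/3)·(1 − 4.56/10.284) = 0.74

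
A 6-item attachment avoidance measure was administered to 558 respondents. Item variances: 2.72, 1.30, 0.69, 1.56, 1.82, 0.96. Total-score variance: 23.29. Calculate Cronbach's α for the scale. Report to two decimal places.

Cronbach's α = 0.73

Σσᵢ² = 2.72 + 1.30 + 0.69 + 1.56 + 1.82 + 0.96 = 9.05
α = (k/(k−1))·(1 − Σσᵢ²/Var(T)) = (6/5)·(1 − 9.05/23.29) = 0.73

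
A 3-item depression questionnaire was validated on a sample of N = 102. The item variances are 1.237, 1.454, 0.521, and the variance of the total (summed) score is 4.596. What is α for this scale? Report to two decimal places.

Σσ²ᵢ = 1.237 + 1.454 + 0.521 = 3.212
α = (k/(k−1))·(1 − Σσ²ᵢ/Var(T)) = (3/2)·(1 − 3.212/4.596) = 0.45

α = 0.45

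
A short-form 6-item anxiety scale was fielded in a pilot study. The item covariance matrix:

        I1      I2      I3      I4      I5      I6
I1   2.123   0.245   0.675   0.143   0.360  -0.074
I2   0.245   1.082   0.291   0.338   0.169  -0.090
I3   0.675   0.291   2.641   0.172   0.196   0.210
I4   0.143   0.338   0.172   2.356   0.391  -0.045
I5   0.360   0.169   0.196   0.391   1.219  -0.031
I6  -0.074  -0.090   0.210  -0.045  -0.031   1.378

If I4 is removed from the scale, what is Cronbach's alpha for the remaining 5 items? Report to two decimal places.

Remaining items: I1, I2, I3, I5, I6 (k = 5).
sum of item variances = 2.123 + 1.082 + 2.641 + 1.219 + 1.378 = 8.443
Var(T) = 8.443 + 2 × 1.951 = 12.345
α (item deleted) = (5/4)·(1 − 8.443/12.345) = 0.40

Cronbach's alpha = 0.40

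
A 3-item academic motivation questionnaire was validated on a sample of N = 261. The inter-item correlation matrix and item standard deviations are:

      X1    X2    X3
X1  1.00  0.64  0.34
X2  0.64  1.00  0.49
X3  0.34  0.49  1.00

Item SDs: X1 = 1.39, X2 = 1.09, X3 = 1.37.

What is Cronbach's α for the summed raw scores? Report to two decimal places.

Σσ²ᵢ = 1.39² + 1.09² + 1.37² = 4.9971
Covariances σ_ij = r_ij · s_i · s_j:
  σ(X1,X2) = 0.64 × 1.39 × 1.09 = 0.9697
  σ(X1,X3) = 0.34 × 1.39 × 1.37 = 0.6475
  σ(X2,X3) = 0.49 × 1.09 × 1.37 = 0.7317
σ²_T = Σσ²ᵢ + 2·Σσ_ij = 4.9971 + 2 × 2.3489 = 9.6949
α = (3/2)·(1 − 4.9971/9.6949) = 0.73

Cronbach's α = 0.73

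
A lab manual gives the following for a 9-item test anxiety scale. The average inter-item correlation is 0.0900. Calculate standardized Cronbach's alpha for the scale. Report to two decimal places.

Standardized α = k·r̄ / (1 + (k−1)·r̄) = 9 × 0.0900 / (1 + 8 × 0.0900)
  = 0.8100 / 1.7200 = 0.47

α = 0.47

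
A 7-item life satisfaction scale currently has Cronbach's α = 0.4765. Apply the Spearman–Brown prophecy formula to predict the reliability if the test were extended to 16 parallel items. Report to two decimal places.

Length factor m = 16/7 = 2.2857
α' = m·α / (1 + (m−1)·α)
   = 16/7 × 0.4765 / (1 + (16/7 − 1) × 0.4765)
   = 1.0891 / 1.6126 = 0.68

predicted reliability = 0.68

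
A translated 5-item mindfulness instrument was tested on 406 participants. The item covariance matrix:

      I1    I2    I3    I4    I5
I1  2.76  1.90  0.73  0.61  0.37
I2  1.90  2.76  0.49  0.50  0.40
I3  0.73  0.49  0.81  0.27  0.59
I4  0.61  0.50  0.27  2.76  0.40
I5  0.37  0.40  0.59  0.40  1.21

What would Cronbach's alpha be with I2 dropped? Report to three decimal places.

Remaining items: I1, I3, I4, I5 (k = 4).
sum of item variances = 2.76 + 0.81 + 2.76 + 1.21 = 7.54
Var(T) = 7.54 + 2 × 2.97 = 13.48
α (item deleted) = (4/3)·(1 − 7.54/13.48) = 0.588

Cronbach's alpha = 0.588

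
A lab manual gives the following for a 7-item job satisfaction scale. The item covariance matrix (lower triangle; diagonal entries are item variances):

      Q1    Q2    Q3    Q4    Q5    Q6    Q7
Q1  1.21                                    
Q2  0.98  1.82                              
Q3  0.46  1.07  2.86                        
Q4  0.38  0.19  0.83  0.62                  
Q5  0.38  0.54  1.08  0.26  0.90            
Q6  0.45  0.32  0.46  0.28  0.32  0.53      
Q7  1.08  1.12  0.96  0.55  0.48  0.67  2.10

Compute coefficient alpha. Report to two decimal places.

α = 0.84

ΣVar(i) = 1.21 + 1.82 + 2.86 + 0.62 + 0.90 + 0.53 + 2.10 = 10.04
Σ_{i<j} σ_ij = 12.86
Var(T) = 10.04 + 2 × 12.86 = 35.76
α = (k/(k−1))·(1 − ΣVar(i)/Var(T)) = (7/6)·(1 − 10.04/35.76) = 0.84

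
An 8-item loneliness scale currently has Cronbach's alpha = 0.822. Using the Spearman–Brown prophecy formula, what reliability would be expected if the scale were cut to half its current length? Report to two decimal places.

predicted reliability = 0.70

Length factor m = 1/2
α' = m·α / (1 − (1−m)·α)
   = 1/2 × 0.822 / (1 − (1 − 1/2) × 0.822)
   = 0.4110 / 0.5890 = 0.70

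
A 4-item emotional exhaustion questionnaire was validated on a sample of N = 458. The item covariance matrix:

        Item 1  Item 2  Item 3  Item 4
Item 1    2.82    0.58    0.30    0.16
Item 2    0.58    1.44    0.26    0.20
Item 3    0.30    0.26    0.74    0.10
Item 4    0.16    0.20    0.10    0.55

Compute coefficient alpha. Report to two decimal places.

Σσ²ᵢ = 2.82 + 1.44 + 0.74 + 0.55 = 5.55
Σ_{i<j} σ_ij = 1.60
σ²_T = 5.55 + 2 × 1.60 = 8.75
α = (k/(k−1))·(1 − Σσ²ᵢ/σ²_T) = (4/3)·(1 − 5.55/8.75) = 0.49

coefficient alpha = 0.49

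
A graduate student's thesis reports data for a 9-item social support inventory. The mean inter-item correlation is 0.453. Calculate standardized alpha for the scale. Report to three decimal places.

α = 0.882

Standardized α = k·r̄ / (1 + (k−1)·r̄) = 9 × 0.453 / (1 + 8 × 0.453)
  = 4.0770 / 4.6240 = 0.882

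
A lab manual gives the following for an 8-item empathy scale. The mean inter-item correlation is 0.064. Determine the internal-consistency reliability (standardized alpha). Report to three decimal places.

standardized alpha = 0.354

Standardized α = k·r̄ / (1 + (k−1)·r̄) = 8 × 0.064 / (1 + 7 × 0.064)
  = 0.5120 / 1.4480 = 0.354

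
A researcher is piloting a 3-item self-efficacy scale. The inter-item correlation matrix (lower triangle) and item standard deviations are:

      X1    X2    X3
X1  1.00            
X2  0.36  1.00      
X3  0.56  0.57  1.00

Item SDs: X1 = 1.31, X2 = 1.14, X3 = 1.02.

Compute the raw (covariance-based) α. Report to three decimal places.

Σσ²ᵢ = 1.31² + 1.14² + 1.02² = 4.0561
Covariances σ_ij = r_ij · s_i · s_j:
  σ(X1,X2) = 0.36 × 1.31 × 1.14 = 0.5376
  σ(X1,X3) = 0.56 × 1.31 × 1.02 = 0.7483
  σ(X2,X3) = 0.57 × 1.14 × 1.02 = 0.6628
σ²_T = Σσ²ᵢ + 2·Σσ_ij = 4.0561 + 2 × 1.9487 = 7.9535
α = (3/2)·(1 − 4.0561/7.9535) = 0.735

α = 0.735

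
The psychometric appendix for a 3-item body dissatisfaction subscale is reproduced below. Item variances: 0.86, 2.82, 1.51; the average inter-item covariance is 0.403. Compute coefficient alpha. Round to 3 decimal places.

Σσ²ᵢ = 0.86 + 2.82 + 1.51 = 5.19
Sum of the 3 distinct covariances = 3 × 0.403 = 1.209
total variance = Σσ²ᵢ + 2·Σcov = 5.19 + 2 × 1.209 = 7.608
α = (3/2)·(1 − 5.19/7.608) = 0.477

coefficient alpha = 0.477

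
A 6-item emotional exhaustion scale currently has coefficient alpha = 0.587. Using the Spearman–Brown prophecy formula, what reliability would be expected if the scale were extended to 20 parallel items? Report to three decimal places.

Length factor m = 20/6 = 3.3333
α' = m·α / (1 + (m−1)·α)
   = 20/6 × 0.587 / (1 + (20/6 − 1) × 0.587)
   = 1.9567 / 2.3697 = 0.826

predicted reliability = 0.826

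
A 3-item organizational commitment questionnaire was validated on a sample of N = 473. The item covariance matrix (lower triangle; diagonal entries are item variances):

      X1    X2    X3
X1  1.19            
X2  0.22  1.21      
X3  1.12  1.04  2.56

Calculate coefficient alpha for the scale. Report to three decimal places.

Σσ²ᵢ = 1.19 + 1.21 + 2.56 = 4.96
Σ_{i<j} σ_ij = 2.38
σ²_total = 4.96 + 2 × 2.38 = 9.72
α = (k/(k−1))·(1 − Σσ²ᵢ/σ²_total) = (3/2)·(1 − 4.96/9.72) = 0.735

coefficient alpha = 0.735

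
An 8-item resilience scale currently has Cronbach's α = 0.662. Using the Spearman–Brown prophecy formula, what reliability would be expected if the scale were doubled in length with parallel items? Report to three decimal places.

predicted reliability = 0.797

Length factor m = 2
α' = m·α / (1 + (m−1)·α)
   = 2 × 0.662 / (1 + (2 − 1) × 0.662)
   = 1.3240 / 1.6620 = 0.797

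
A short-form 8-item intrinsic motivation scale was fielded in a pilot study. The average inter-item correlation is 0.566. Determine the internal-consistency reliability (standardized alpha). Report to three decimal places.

α = 0.913

Standardized α = k·r̄ / (1 + (k−1)·r̄) = 8 × 0.566 / (1 + 7 × 0.566)
  = 4.5280 / 4.9620 = 0.913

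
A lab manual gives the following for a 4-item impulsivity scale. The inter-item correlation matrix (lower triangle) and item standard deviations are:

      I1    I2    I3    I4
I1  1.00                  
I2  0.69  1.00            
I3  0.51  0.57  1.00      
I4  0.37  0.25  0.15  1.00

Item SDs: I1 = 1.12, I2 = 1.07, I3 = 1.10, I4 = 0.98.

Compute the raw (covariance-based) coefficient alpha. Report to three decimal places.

Σσ²ᵢ = 1.12² + 1.07² + 1.10² + 0.98² = 4.5697
Covariances σ_ij = r_ij · s_i · s_j:
  σ(I1,I2) = 0.69 × 1.12 × 1.07 = 0.8269
  σ(I1,I3) = 0.51 × 1.12 × 1.10 = 0.6283
  σ(I1,I4) = 0.37 × 1.12 × 0.98 = 0.4061
  σ(I2,I3) = 0.57 × 1.07 × 1.10 = 0.6709
  σ(I2,I4) = 0.25 × 1.07 × 0.98 = 0.2621
  σ(I3,I4) = 0.15 × 1.10 × 0.98 = 0.1617
σ²_T = Σσ²ᵢ + 2·Σσ_ij = 4.5697 + 2 × 2.9560 = 10.4817
α = (4/3)·(1 − 4.5697/10.4817) = 0.752

coefficient alpha = 0.752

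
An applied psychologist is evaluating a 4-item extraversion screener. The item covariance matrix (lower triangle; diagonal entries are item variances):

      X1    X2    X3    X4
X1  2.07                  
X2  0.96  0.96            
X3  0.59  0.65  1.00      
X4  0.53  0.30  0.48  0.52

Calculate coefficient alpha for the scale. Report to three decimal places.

α = 0.809

ΣVar(i) = 2.07 + 0.96 + 1.00 + 0.52 = 4.55
Σ_{i<j} σ_ij = 3.51
σ²_total = 4.55 + 2 × 3.51 = 11.57
α = (k/(k−1))·(1 − ΣVar(i)/σ²_total) = (4/3)·(1 − 4.55/11.57) = 0.809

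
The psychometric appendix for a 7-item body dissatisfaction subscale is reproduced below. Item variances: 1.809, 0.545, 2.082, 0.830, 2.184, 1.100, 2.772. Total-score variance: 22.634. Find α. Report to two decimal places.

α = 0.58

ΣVar(i) = 1.809 + 0.545 + 2.082 + 0.830 + 2.184 + 1.100 + 2.772 = 11.322
α = (k/(k−1))·(1 − ΣVar(i)/σ²_T) = (7/6)·(1 − 11.322/22.634) = 0.58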